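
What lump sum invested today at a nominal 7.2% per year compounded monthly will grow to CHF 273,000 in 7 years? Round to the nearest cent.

With 12 periods per year: i = 0.006, n = 84.
PV = FV·(1+i)^(−n) = 273,000 × 0.605020 = 165,170.4175

CHF 165,170.42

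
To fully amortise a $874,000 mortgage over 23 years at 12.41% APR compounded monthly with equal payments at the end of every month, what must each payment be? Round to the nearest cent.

i = 0.1241/12 = 0.0103417 per month; n = 23·12 = 276.
Annuity-PV factor = 91.044648; PMT = 874000 / 91.044648 = 9,599.6856

$9,599.69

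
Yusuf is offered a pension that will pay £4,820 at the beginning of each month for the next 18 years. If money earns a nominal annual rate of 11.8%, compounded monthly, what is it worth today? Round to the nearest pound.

£435,195

i = 0.118/12 = 0.00983333 per month; n = 18·12 = 216.
PV = 4820 × [1 − (1+0.00983333)^(−216)] / 0.00983333 × (1+i) = 4820 × 90.289443 = 435,195.1176
(Beginning-of-period payments → annuity-due factor ×(1+i).)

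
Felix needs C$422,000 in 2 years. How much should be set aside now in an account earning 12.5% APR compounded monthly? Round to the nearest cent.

With 12 periods per year: i = 0.0104167, n = 24.
PV = FV·(1+i)^(−n) = 422,000 × 0.779809 = 329,079.1914

C$329,079.19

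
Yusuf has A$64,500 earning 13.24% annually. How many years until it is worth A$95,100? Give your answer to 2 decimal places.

3.12 years

n = ln(95100/64500) / ln(1+0.1324) = ln(1.47442) / 0.124339 = 3.1226 years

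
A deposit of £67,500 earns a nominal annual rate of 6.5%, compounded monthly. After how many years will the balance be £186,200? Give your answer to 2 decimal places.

15.65 years

Periodic rate i = 0.065/12 = 0.00541667.
(1+i)^n = 186200/67500 = 2.75852, so n = ln 2.75852 / ln 1.00542 = 187.8350 months
= 187.8350/12 years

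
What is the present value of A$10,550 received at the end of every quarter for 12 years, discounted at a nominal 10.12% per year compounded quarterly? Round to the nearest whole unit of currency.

i = 0.1012/4 = 0.0253 per quarter; n = 12·4 = 48.
PV = 10550 × [1 − (1+0.0253)^(−48)] / 0.0253 = 10550 × 27.612352 = 291,310.3138

A$291,310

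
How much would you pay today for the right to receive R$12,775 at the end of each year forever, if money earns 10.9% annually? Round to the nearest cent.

R$117,201.83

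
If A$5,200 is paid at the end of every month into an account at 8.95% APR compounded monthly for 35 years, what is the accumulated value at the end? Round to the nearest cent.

With 12 periods per year: i = 0.00745833, n = 420.
FV = PMT · [(1+i)^n − 1] / i = 5200 · 2904.969368 = 15,105,840.7161

A$15,105,840.72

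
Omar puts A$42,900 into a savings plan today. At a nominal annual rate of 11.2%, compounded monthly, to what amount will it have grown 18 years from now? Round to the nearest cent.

i = 0.112/12 = 0.00933333 per month; n = 18·12 = 216.
FV = 42,900 × (1 + 0.00933333)^216 = 319,105.5602

A$319,105.56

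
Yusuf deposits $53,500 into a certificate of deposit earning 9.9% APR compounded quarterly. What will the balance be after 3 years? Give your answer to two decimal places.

$71,741.24

With 4 periods per year: i = 0.02475, n = 12.
FV = 53,500 × (1 + 0.02475)^12 = 71,741.2445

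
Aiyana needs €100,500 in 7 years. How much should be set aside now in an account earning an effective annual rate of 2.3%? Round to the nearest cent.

€85,711.01

PV = FV·(1+i)^(−n) = 100,500 × 0.852846 = 85,711.0126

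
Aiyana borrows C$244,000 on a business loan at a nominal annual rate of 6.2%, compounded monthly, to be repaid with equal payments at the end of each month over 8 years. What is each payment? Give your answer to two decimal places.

C$3,230.32

Periodic rate i = 0.062/12 = 0.00516667; n = 8 × 12 = 96 periods.
Annuity-PV factor = 75.534243; PMT = 244000 / 75.534243 = 3,230.3230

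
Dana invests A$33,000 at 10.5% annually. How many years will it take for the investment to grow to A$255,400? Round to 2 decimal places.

20.49 years

(1+i)^n = 255400/33000 = 7.73939, so n = ln 7.73939 / ln 1.105 = 20.4949 years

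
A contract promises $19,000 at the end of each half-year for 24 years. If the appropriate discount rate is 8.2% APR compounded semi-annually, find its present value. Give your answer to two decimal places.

Periodic rate i = 0.082/2 = 0.041; n = 24 × 2 = 48 periods.
Annuity factor a(48|0.041) = 20.845531; PV = 19000 × 20.845531 = 396,065.0796

$396,065.08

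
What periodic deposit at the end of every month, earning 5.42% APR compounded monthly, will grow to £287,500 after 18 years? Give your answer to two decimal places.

Periodic rate i = 0.0542/12 = 0.00451667; n = 18 × 12 = 216 periods.
PMT = 287500 / ( [(1+0.00451667)^216 − 1] / 0.00451667 ) = 287500 / 364.635650 = 788.4583

£788.46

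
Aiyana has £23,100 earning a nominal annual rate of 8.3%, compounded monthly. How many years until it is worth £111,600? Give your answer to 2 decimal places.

Periodic rate i = 0.083/12 = 0.00691667.
n = ln(111600/23100) / ln(1+0.00691667) = ln(4.83117) / 0.006893 = 228.5103 months
= 228.5103/12 years

19.04 years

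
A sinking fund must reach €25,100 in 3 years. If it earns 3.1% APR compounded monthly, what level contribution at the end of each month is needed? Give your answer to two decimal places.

Periodic rate i = 0.031/12 = 0.00258333; n = 3 × 12 = 36 periods.
FV-annuity factor = 37.676182; PMT = 25100 / 37.676182 = 666.2034

€666.20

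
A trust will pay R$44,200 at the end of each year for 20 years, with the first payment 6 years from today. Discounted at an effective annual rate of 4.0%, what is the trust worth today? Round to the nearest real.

PV at t=5 (ordinary 20-year annuity): 44200 × a(20|0.04) = 44200 × 13.590326 = 600,692.4244
Discount back 5 years: 600,692.4244 × (1+0.04)^(−5) = 600,692.4244 × 0.821927 = 493,725.3865

R$493,725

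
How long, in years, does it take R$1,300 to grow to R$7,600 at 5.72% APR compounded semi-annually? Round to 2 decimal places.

31.31 years

Periodic rate i = 0.0572/2 = 0.0286.
n = ln(7600/1300) / ln(1+0.0286) = ln(5.84615) / 0.028199 = 62.6194 half-years
= 62.6194/2 years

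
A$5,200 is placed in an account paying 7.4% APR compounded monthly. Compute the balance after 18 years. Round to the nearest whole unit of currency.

i = 0.074/12 = 0.00616667 per month; n = 18·12 = 216.
FV = PV·(1+i)^n = 5,200 × 3.773149 = 19,620.3724

A$19,620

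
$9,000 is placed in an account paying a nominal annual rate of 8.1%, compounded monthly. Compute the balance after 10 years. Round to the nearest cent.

$20,176.19

i = 0.081/12 = 0.00675 per month; n = 10·12 = 120.
FV = PV·(1+i)^n = 9,000 × 2.241799 = 20,176.1874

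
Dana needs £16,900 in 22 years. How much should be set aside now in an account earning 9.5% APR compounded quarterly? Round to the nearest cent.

£2,142.01

i = 0.095/4 = 0.02375 per quarter; n = 22·4 = 88.
Discount factor = (1+0.02375)^(−88) = 0.126746; PV = 16,900 × 0.126746 = 2,142.0135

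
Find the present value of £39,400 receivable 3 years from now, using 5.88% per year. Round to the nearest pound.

£33,194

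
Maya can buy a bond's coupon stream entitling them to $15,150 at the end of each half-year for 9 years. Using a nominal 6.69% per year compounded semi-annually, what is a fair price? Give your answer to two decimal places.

$202,415.76

With 2 periods per year: i = 0.03345, n = 18.
PV = PMT · [1 − (1+i)^(−n)] / i = 15150 · 13.360776 = 202,415.7627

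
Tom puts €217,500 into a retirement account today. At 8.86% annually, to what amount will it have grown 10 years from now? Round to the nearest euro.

€508,326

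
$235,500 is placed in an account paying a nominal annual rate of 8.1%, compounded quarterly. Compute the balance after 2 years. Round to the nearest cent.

With 4 periods per year: i = 0.02025, n = 8.
235,500 × (1+0.02025)^8 = 235,500 × 1.173959 = 276,467.2795

$276,467.28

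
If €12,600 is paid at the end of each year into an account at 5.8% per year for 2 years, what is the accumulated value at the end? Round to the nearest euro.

€25,931

FV = 12600 × [(1+0.058)^2 − 1] / 0.058 = 12600 × 2.058000 = 25,930.8000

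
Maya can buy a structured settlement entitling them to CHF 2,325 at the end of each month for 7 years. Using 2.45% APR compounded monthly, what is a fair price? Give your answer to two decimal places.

With 12 periods per year: i = 0.00204167, n = 84.
PV = PMT · [1 − (1+i)^(−n)] / i = 2325 · 77.119562 = 179,302.9805

CHF 179,302.98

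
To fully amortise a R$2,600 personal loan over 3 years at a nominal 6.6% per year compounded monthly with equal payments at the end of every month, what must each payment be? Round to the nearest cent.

Periodic rate i = 0.066/12 = 0.0055; n = 3 × 12 = 36 periods.
PMT = 2600 / ( [1 − (1+0.0055)^(−36)] / 0.0055 ) = 2600 / 32.579085 = 79.8058

R$79.81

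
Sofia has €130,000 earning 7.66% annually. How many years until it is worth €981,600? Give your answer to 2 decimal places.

(1+i)^n = 981600/130000 = 7.55077, so n = ln 7.55077 / ln 1.0766 = 27.3907 years

27.39 years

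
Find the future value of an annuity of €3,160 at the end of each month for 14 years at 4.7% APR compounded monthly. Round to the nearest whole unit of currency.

With 12 periods per year: i = 0.00391667, n = 168.
Accumulation factor s(168|0.00391667) = 237.050178; FV = 3160 × 237.050178 = 749,078.5611

€749,079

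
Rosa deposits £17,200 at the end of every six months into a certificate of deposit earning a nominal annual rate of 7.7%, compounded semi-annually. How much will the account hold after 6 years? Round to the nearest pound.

i = 0.077/2 = 0.0385 per half-year; n = 6·2 = 12.
FV = 17200 × [(1+0.0385)^12 − 1] / 0.0385 = 17200 × 14.897164 = 256,231.2183

£256,231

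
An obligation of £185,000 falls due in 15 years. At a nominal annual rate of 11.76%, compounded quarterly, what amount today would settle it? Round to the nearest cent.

With 4 periods per year: i = 0.0294, n = 60.
PV = 185,000 / (1 + 0.0294)^60 = 185,000 / 5.689182 = 32,517.8553

£32,517.86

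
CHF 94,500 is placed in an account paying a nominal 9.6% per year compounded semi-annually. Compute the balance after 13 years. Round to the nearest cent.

i = 0.096/2 = 0.048 per half-year; n = 13·2 = 26.
94,500 × (1+0.048)^26 = 94,500 × 3.383712 = 319,760.7525

CHF 319,760.75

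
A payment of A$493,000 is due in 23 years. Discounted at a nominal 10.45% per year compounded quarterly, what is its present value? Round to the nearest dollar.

A$45,964

Periodic rate i = 0.1045/4 = 0.026125; n = 23 × 4 = 92 periods.
PV = 493,000 / (1 + 0.026125)^92 = 493,000 / 10.725677 = 45,964.4641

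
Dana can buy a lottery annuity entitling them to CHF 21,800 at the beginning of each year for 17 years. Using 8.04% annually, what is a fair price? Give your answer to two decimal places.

CHF 214,267.38

Annuity factor a(17|0.0804) × (1+i) = 9.828779; PV = 21800 × 9.828779 = 214,267.3792
(Beginning-of-period payments → annuity-due factor ×(1+i).)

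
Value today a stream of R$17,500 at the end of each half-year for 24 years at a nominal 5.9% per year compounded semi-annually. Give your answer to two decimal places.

Periodic rate i = 0.059/2 = 0.0295; n = 24 × 2 = 48 periods.
Annuity factor a(48|0.0295) = 25.501518; PV = 17500 × 25.501518 = 446,276.5659

R$446,276.57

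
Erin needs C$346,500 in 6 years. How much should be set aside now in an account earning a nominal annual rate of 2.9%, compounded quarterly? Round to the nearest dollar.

With 4 periods per year: i = 0.00725, n = 24.
Discount factor = (1+0.00725)^(−24) = 0.840825; PV = 346,500 × 0.840825 = 291,345.7005

C$291,346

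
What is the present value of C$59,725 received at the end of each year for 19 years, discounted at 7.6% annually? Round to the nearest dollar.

C$590,462

PV = PMT · [1 − (1+i)^(−n)] / i = 59725 · 9.886347 = 590,462.0787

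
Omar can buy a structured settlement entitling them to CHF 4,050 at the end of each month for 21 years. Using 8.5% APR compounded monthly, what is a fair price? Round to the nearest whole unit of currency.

With 12 periods per year: i = 0.00708333, n = 252.
PV = PMT · [1 − (1+i)^(−n)] / i = 4050 · 117.337948 = 475,218.6910

CHF 475,219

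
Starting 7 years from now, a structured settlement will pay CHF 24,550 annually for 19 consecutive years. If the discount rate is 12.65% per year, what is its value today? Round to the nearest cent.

PV at t=6 (ordinary 19-year annuity): 24550 × a(19|0.1265) = 24550 × 7.082864 = 173,884.3107
PV₀ = 173,884.3107 / (1+0.1265)^6 = 173,884.3107 / 2.043559 = 85,088.9612

CHF 85,088.96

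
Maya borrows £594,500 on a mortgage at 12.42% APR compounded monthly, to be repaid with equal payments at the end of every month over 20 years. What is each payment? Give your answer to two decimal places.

£6,720.86

i = 0.1242/12 = 0.01035 per month; n = 20·12 = 240.
PMT = 594500 / ( [1 − (1+0.01035)^(−240)] / 0.01035 ) = 594500 / 88.455980 = 6,720.8571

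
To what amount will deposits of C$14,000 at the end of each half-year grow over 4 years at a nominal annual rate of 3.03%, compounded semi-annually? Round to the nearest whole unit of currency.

C$118,122

With 2 periods per year: i = 0.01515, n = 8.
Accumulation factor s(8|0.01515) = 8.437300; FV = 14000 × 8.437300 = 118,122.1950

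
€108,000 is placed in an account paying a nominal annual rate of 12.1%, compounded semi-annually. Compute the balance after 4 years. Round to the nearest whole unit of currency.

€172,786

Periodic rate i = 0.121/2 = 0.0605; n = 4 × 2 = 8 periods.
FV = PV·(1+i)^n = 108,000 × 1.599873 = 172,786.2337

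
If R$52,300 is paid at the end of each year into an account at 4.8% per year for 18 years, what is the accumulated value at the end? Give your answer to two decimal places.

R$1,444,165.37

Accumulation factor s(18|0.048) = 27.613105; FV = 52300 × 27.613105 = 1,444,165.3683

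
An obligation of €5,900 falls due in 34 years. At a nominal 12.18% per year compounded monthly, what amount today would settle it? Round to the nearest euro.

€96

Periodic rate i = 0.1218/12 = 0.01015; n = 34 × 12 = 408 periods.
PV = FV·(1+i)^(−n) = 5,900 × 0.016239 = 95.8115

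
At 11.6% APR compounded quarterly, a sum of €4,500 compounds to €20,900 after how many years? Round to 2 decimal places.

Periodic rate i = 0.116/4 = 0.029.
(1+i)^n = 20900/4500 = 4.64444, so n = ln 4.64444 / ln 1.029 = 53.7184 quarters
= 53.7184/4 years

13.43 years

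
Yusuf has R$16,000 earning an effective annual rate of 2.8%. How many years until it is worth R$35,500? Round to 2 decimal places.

(1+i)^n = 35500/16000 = 2.21875, so n = ln 2.21875 / ln 1.028 = 28.8589 years

28.86 years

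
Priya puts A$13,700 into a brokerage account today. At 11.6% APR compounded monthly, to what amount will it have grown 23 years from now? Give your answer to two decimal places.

A$194,918.79

With 12 periods per year: i = 0.00966667, n = 276.
13,700 × (1+0.00966667)^276 = 13,700 × 14.227649 = 194,918.7889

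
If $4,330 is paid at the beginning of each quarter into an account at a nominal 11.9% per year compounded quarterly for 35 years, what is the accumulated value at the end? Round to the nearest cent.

$8,932,193.15

i = 0.119/4 = 0.02975 per quarter; n = 35·4 = 140.
FV = 4330 × [(1+0.02975)^140 − 1] / 0.02975 × (1+i) = 4330 × 2062.862160 = 8,932,193.1542
(annuity-due: payments at period start, so ×(1+i).)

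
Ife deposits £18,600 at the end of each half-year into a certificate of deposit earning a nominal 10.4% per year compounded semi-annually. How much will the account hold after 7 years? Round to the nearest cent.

£369,635.11

i = 0.104/2 = 0.052 per half-year; n = 7·2 = 14.
FV = PMT · [(1+i)^n − 1] / i = 18600 · 19.872855 = 369,635.1079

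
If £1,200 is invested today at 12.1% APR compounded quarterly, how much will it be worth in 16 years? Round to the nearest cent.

£8,081.82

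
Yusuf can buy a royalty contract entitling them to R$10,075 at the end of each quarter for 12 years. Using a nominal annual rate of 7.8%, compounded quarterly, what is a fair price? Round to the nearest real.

R$312,200

With 4 periods per year: i = 0.0195, n = 48.
PV = 10075 × [1 − (1+0.0195)^(−48)] / 0.0195 = 10075 × 30.987552 = 312,199.5852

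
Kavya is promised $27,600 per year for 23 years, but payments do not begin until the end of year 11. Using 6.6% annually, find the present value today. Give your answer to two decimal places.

$169,952.16

Value one period before first payment (t=10): 27600 × [1 − (1+0.066)^(−23)] / 0.066 = 27600 × 11.667818 = 322,031.7850
PV₀ = 322,031.7850 / (1+0.066)^10 = 322,031.7850 / 1.894838 = 169,952.1615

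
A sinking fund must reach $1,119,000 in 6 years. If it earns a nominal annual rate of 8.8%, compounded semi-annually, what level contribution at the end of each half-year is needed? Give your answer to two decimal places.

With 2 periods per year: i = 0.044, n = 12.
PMT = 1.119e+06 / ( [(1+0.044)^12 − 1] / 0.044 ) = 1.119e+06 / 15.375213 = 72,779.4802

$72,779.48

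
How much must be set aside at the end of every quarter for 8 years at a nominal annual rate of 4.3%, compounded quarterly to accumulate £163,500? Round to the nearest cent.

£4,308.00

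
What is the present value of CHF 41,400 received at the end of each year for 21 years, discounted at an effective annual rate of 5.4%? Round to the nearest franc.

CHF 512,596

PV = 41400 × [1 − (1+0.054)^(−21)] / 0.054 = 41400 × 12.381557 = 512,596.4530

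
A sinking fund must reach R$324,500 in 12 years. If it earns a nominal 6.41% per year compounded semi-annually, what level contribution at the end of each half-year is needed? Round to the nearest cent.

i = 0.0641/2 = 0.03205 per half-year; n = 12·2 = 24.
PMT = 324500 / ( [(1+0.03205)^24 − 1] / 0.03205 ) = 324500 / 35.324487 = 9,186.2622

R$9,186.26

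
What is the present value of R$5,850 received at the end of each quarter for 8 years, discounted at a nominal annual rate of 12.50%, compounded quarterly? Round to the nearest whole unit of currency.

R$117,271

Periodic rate i = 0.125/4 = 0.03125; n = 8 × 4 = 32 periods.
Annuity factor a(32|0.03125) = 20.046276; PV = 5850 × 20.046276 = 117,270.7171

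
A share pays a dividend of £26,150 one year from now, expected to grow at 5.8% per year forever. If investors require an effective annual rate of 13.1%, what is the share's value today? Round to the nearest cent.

PV = PMT / (i − g) = 26150 / (0.131 − 0.058) = 26150 / 0.073000 = 358,219.1781

£358,219.18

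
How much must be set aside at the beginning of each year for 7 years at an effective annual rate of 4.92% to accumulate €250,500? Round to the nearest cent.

€29,395.10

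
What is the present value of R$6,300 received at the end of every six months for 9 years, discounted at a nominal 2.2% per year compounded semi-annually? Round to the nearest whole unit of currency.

R$102,371

With 2 periods per year: i = 0.011, n = 18.
Annuity factor a(18|0.011) = 16.249344; PV = 6300 × 16.249344 = 102,370.8663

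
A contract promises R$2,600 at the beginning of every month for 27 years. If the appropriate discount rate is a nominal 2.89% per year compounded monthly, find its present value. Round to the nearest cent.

With 12 periods per year: i = 0.00240833, n = 324.
PV = 2600 × [1 − (1+0.00240833)^(−324)] / 0.00240833 × (1+i) = 2600 × 225.303122 = 585,788.1165
Payments are at the start of each period, so multiply by (1+i).

R$585,788.12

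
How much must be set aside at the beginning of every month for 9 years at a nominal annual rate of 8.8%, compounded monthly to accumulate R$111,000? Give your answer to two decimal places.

R$672.59

Periodic rate i = 0.088/12 = 0.00733333; n = 9 × 12 = 108 periods.
FV-annuity factor × (1+i) = 165.033692; PMT = 111000 / 165.033692 = 672.5899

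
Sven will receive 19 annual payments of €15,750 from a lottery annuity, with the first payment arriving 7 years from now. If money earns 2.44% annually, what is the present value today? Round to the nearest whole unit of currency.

PV at t=6 (ordinary 19-year annuity): 15750 × a(19|0.0244) = 15750 × 15.060422 = 237,201.6505
Discount back 6 years: 237,201.6505 × (1+0.0244)^(−6) = 237,201.6505 × 0.865332 = 205,258.0921

€205,258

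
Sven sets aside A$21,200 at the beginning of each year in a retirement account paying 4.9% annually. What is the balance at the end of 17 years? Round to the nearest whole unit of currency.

FV = 21200 × [(1+0.049)^17 − 1] / 0.049 × (1+i) = 21200 × 26.871330 = 569,672.2061
Payments are at the start of each period, so multiply by (1+i).

A$569,672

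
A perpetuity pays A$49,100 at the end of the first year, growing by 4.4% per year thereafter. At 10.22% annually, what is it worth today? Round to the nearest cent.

A$843,642.61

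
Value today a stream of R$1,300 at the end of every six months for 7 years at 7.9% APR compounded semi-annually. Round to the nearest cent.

R$13,777.50

With 2 periods per year: i = 0.0395, n = 14.
PV = PMT · [1 − (1+i)^(−n)] / i = 1300 · 10.598076 = 13,777.4992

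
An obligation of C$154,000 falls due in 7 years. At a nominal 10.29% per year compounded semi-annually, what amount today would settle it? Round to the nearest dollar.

C$76,292

With 2 periods per year: i = 0.05145, n = 14.
PV = FV·(1+i)^(−n) = 154,000 × 0.495404 = 76,292.1697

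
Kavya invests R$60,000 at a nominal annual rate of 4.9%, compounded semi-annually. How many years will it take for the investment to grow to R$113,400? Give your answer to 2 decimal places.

13.15 years

Periodic rate i = 0.049/2 = 0.0245.
n = ln(113400/60000) / ln(1+0.0245) = ln(1.89000) / 0.024205 = 26.2997 half-years
= 26.2997/2 years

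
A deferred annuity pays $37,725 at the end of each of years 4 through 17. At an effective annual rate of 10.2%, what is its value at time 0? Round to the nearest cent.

$205,417.50

PV at t=3 (ordinary 14-year annuity): 37725 × a(14|0.102) = 37725 × 7.287071 = 274,904.7373
PV₀ = 274,904.7373 / (1+0.102)^3 = 274,904.7373 / 1.338273 = 205,417.5005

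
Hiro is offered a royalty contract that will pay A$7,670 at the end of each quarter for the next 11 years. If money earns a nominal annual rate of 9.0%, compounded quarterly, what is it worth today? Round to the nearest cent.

With 4 periods per year: i = 0.0225, n = 44.
PV = PMT · [1 − (1+i)^(−n)] / i = 7670 · 27.747710 = 212,824.9333

A$212,824.93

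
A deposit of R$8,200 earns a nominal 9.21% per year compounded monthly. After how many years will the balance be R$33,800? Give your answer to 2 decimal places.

15.44 years

Periodic rate i = 0.0921/12 = 0.007675.
n = ln(33800/8200) / ln(1+0.007675) = ln(4.12195) / 0.007646 = 185.2449 months
= 185.2449/12 years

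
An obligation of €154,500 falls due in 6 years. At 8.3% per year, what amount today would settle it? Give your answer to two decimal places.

PV = FV·(1+i)^(−n) = 154,500 × 0.619768 = 95,754.1806

€95,754.18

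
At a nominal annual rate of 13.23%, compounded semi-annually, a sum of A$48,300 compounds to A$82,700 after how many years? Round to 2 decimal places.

Periodic rate i = 0.1323/2 = 0.06615.
(1+i)^n = 82700/48300 = 1.71222, so n = ln 1.71222 / ln 1.06615 = 8.3959 half-years
= 8.3959/2 years

4.20 years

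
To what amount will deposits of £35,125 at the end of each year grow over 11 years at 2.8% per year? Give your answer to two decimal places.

£445,275.98

FV = 35125 × [(1+0.028)^11 − 1] / 0.028 = 35125 × 12.676896 = 445,275.9806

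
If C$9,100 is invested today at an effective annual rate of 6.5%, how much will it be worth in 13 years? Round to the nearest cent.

9,100 × (1+0.065)^13 = 9,100 × 2.267487 = 20,634.1362

C$20,634.14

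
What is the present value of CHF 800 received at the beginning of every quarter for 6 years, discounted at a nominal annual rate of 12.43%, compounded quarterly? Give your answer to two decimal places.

CHF 13,809.05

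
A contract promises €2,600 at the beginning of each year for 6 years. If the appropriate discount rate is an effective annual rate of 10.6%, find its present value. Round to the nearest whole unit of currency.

€12,307

PV = 2600 × [1 − (1+0.106)^(−6)] / 0.106 × (1+i) = 2600 × 4.733389 = 12,306.8125
(annuity-due: payments at period start, so ×(1+i).)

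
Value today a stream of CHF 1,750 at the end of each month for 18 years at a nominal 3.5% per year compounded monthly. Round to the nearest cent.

With 12 periods per year: i = 0.00291667, n = 216.
PV = 1750 × [1 − (1+0.00291667)^(−216)] / 0.00291667 = 1750 × 160.086722 = 280,151.7634

CHF 280,151.76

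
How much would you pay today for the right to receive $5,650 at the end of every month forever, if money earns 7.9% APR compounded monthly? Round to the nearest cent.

$858,227.85

Periodic rate i = 0.079/12 = 0.00658333.
PV = PMT / i = 5650 / 0.00658333 = 858,227.8481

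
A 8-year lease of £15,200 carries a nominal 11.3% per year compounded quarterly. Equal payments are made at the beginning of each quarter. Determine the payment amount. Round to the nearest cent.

£707.87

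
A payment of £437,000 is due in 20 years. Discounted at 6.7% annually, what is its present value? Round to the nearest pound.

PV = 437,000 / (1 + 0.067)^20 = 437,000 / 3.658376 = 119,451.8963

£119,452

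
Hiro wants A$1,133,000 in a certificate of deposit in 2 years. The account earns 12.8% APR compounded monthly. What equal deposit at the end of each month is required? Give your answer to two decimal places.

i = 0.128/12 = 0.0106667 per month; n = 2·12 = 24.
FV-annuity factor = 27.187752; PMT = 1.133e+06 / 27.187752 = 41,673.1776

A$41,673.18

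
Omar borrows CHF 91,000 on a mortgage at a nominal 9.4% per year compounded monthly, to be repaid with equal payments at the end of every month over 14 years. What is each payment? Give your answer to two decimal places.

i = 0.094/12 = 0.00783333 per month; n = 14·12 = 168.
Annuity-PV factor = 93.244499; PMT = 91000 / 93.244499 = 975.9289

CHF 975.93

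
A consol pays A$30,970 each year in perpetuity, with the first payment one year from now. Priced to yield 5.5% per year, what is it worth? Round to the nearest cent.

A$563,090.91

PV = PMT / i = 30970 / 0.055 = 563,090.9091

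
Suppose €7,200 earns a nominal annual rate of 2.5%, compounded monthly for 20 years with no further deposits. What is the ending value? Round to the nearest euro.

i = 0.025/12 = 0.00208333 per month; n = 20·12 = 240.
7,200 × (1+0.00208333)^240 = 7,200 × 1.647864 = 11,864.6206

€11,865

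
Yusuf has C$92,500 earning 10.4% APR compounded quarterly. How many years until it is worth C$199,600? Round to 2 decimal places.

7.49 years

Periodic rate i = 0.104/4 = 0.026.
n = ln(199600/92500) / ln(1+0.026) = ln(2.15784) / 0.025668 = 29.9639 quarters
= 29.9639/4 years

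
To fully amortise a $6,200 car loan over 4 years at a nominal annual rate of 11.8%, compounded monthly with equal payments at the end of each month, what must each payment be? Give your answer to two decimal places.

Periodic rate i = 0.118/12 = 0.00983333; n = 4 × 12 = 48 periods.
Annuity-PV factor = 38.115938; PMT = 6200 / 38.115938 = 162.6616

$162.66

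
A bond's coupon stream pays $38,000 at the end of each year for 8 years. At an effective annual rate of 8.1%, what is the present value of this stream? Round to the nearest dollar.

Annuity factor a(8|0.081) = 5.724895; PV = 38000 × 5.724895 = 217,546.0047

$217,546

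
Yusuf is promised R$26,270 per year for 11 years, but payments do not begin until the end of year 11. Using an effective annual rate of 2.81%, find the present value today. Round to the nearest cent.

Value one period before first payment (t=10): 26270 × [1 − (1+0.0281)^(−11)] / 0.0281 = 26270 × 9.350759 = 245,644.4457
Discount back 10 years: 245,644.4457 × (1+0.0281)^(−10) = 245,644.4457 × 0.757960 = 186,188.7161

R$186,188.72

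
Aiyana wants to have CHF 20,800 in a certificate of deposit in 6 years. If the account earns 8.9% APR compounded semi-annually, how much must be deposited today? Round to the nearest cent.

CHF 12,335.65

i = 0.089/2 = 0.0445 per half-year; n = 6·2 = 12.
PV = 20,800 / (1 + 0.0445)^12 = 20,800 / 1.686170 = 12,335.6490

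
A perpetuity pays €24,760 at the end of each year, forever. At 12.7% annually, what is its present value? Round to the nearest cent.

PV = PMT / i = 24760 / 0.127 = 194,960.6299

€194,960.63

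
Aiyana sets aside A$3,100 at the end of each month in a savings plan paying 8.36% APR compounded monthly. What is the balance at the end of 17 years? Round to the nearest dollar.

Periodic rate i = 0.0836/12 = 0.00696667; n = 17 × 12 = 204 periods.
FV = PMT · [(1+i)^n − 1] / i = 3100 · 448.094849 = 1,389,094.0330

A$1,389,094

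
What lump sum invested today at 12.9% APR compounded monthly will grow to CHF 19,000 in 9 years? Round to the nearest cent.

CHF 5,987.27

i = 0.129/12 = 0.01075 per month; n = 9·12 = 108.
PV = FV·(1+i)^(−n) = 19,000 × 0.315119 = 5,987.2666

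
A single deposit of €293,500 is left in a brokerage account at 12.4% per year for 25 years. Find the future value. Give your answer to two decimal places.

FV = 293,500 × (1 + 0.124)^25 = 5,454,637.4061

€5,454,637.41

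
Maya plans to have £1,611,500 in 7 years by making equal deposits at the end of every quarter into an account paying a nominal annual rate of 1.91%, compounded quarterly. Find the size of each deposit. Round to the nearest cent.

£53,928.92

i = 0.0191/4 = 0.004775 per quarter; n = 7·4 = 28.
FV-annuity factor = 29.881926; PMT = 1.6115e+06 / 29.881926 = 53,928.9200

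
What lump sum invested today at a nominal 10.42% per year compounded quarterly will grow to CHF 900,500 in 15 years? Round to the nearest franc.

CHF 192,474

Periodic rate i = 0.1042/4 = 0.02605; n = 15 × 4 = 60 periods.
Discount factor = (1+0.02605)^(−60) = 0.213741; PV = 900,500 × 0.213741 = 192,474.0721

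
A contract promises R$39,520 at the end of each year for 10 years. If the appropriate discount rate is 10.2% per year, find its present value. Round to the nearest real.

PV = PMT · [1 − (1+i)^(−n)] / i = 39520 · 6.092127 = 240,760.8755

R$240,761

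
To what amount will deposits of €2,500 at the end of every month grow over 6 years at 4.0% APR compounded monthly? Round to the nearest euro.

€203,056

i = 0.04/12 = 0.00333333 per month; n = 6·12 = 72.
FV = 2500 × [(1+0.00333333)^72 − 1] / 0.00333333 = 2500 × 81.222564 = 203,056.4093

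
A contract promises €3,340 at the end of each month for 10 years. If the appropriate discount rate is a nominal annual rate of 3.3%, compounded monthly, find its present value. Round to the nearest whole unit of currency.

With 12 periods per year: i = 0.00275, n = 120.
PV = PMT · [1 − (1+i)^(−n)] / i = 3340 · 102.091119 = 340,984.3384

€340,984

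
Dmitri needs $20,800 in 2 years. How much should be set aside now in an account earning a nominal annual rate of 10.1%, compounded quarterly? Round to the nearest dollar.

$17,038

With 4 periods per year: i = 0.02525, n = 8.
Discount factor = (1+0.02525)^(−8) = 0.819147; PV = 20,800 × 0.819147 = 17,038.2549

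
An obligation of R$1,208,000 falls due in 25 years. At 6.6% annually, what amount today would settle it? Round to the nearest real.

PV = 1,208,000 / (1 + 0.066)^25 = 1,208,000 / 4.942312 = 244,420.0435

R$244,420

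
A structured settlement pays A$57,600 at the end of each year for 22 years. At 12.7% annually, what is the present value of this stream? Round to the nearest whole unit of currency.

A$420,863

PV = PMT · [1 − (1+i)^(−n)] / i = 57600 · 7.306641 = 420,862.5123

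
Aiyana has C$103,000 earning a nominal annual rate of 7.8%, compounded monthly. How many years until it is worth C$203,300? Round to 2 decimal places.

Periodic rate i = 0.078/12 = 0.0065.
n = ln(203300/103000) / ln(1+0.0065) = ln(1.97379) / 0.006479 = 104.9479 months
= 104.9479/12 years

8.75 years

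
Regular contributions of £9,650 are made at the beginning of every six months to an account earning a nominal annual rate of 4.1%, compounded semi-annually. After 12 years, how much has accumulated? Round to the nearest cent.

Periodic rate i = 0.041/2 = 0.0205; n = 12 × 2 = 24 periods.
FV = PMT · [(1+i)^n − 1] / i × (1+i) = 9650 · 31.235618 = 301,423.7157
Payments are at the start of each period, so multiply by (1+i).

£301,423.72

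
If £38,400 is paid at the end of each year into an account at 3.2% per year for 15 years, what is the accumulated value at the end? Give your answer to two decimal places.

FV = PMT · [(1+i)^n − 1] / i = 38400 · 18.873972 = 724,760.5352

£724,760.54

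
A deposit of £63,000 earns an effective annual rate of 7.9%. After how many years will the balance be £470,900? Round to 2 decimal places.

26.46 years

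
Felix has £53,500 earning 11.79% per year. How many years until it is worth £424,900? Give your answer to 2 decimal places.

18.59 years

(1+i)^n = 424900/53500 = 7.94206, so n = ln 7.94206 / ln 1.1179 = 18.5925 years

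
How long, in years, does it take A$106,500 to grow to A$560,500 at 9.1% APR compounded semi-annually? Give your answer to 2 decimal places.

18.66 years

Periodic rate i = 0.091/2 = 0.0455.
(1+i)^n = 560500/106500 = 5.26291, so n = ln 5.26291 / ln 1.0455 = 37.3227 half-years
= 37.3227/2 years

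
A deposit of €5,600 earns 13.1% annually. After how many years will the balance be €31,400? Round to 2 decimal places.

n = ln(31400/5600) / ln(1+0.131) = ln(5.60714) / 0.123102 = 14.0050 years

14.00 years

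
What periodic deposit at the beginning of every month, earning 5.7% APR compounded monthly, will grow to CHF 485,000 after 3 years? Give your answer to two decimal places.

CHF 12,326.50

Periodic rate i = 0.057/12 = 0.00475; n = 3 × 12 = 36 periods.
FV-annuity factor × (1+i) = 39.346116; PMT = 485000 / 39.346116 = 12,326.5024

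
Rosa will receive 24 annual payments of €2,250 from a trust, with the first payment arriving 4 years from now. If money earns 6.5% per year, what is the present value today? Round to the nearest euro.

€22,335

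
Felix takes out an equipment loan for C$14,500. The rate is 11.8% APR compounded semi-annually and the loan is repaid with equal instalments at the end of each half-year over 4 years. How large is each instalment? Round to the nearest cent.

C$2,325.79

With 2 periods per year: i = 0.059, n = 8.
Annuity-PV factor = 6.234445; PMT = 14500 / 6.234445 = 2,325.7883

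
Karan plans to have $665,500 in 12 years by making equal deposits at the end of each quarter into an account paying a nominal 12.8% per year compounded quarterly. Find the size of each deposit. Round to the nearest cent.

i = 0.128/4 = 0.032 per quarter; n = 12·4 = 48.
FV-annuity factor = 110.484472; PMT = 665500 / 110.484472 = 6,023.4709

$6,023.47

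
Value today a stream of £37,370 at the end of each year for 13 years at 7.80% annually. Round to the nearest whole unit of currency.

PV = PMT · [1 − (1+i)^(−n)] / i = 37370 · 7.991465 = 298,641.0470

£298,641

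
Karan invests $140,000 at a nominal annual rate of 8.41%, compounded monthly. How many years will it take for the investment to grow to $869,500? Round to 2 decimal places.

21.79 years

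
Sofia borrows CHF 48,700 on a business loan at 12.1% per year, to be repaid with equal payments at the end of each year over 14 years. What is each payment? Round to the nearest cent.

Annuity-PV factor = 6.594388; PMT = 48700 / 6.594388 = 7,385.0680

CHF 7,385.07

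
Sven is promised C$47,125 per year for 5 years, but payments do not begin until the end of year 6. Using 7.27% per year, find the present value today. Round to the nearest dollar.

PV at t=5 (ordinary 5-year annuity): 47125 × a(5|0.0727) = 47125 × 4.070725 = 191,832.9379
Discount back 5 years: 191,832.9379 × (1+0.0727)^(−5) = 191,832.9379 × 0.704058 = 135,061.5641

C$135,062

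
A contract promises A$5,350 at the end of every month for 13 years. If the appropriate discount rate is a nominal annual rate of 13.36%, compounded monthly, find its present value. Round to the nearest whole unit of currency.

A$395,108

Periodic rate i = 0.1336/12 = 0.0111333; n = 13 × 12 = 156 periods.
Annuity factor a(156|0.0111333) = 73.852008; PV = 5350 × 73.852008 = 395,108.2453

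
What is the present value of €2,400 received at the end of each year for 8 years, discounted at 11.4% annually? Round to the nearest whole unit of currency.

€12,176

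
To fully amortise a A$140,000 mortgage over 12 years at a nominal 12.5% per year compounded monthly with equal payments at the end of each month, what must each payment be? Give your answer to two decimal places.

A$1,881.40

With 12 periods per year: i = 0.0104167, n = 144.
PMT = 140000 / ( [1 − (1+0.0104167)^(−144)] / 0.0104167 ) = 140000 / 74.412664 = 1,881.4002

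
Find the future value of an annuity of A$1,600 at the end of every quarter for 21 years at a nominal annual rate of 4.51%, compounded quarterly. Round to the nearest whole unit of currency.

With 4 periods per year: i = 0.011275, n = 84.
FV = 1600 × [(1+0.011275)^84 − 1] / 0.011275 = 1600 × 138.766729 = 222,026.7666

A$222,027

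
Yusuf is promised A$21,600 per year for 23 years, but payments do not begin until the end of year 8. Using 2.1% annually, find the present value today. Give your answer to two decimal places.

A$337,918.02

PV at t=7 (ordinary 23-year annuity): 21600 × a(23|0.021) = 21600 × 18.094134 = 390,833.2921
PV₀ = 390,833.2921 / (1+0.021)^7 = 390,833.2921 / 1.156592 = 337,918.0234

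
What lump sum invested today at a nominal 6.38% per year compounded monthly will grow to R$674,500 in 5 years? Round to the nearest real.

R$490,692

Periodic rate i = 0.0638/12 = 0.00531667; n = 5 × 12 = 60 periods.
PV = FV·(1+i)^(−n) = 674,500 × 0.727490 = 490,692.0248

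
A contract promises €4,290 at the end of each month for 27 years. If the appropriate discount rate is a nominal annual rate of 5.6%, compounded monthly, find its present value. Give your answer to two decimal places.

With 12 periods per year: i = 0.00466667, n = 324.
PV = PMT · [1 − (1+i)^(−n)] / i = 4290 · 166.875993 = 715,898.0095

€715,898.01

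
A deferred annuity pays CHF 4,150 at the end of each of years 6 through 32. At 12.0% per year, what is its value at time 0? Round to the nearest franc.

CHF 18,703

PV at t=5 (ordinary 27-year annuity): 4150 × a(27|0.12) = 4150 × 7.942554 = 32,961.5970
Discount back 5 years: 32,961.5970 × (1+0.12)^(−5) = 32,961.5970 × 0.567427 = 18,703.2954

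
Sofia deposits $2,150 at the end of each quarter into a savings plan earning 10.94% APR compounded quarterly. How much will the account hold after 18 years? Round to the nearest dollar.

With 4 periods per year: i = 0.02735, n = 72.
FV = PMT · [(1+i)^n − 1] / i = 2150 · 218.571487 = 469,928.6972

$469,929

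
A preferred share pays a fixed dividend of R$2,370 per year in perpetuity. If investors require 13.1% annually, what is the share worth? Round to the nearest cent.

R$18,091.60

PV = C/r = 2370/0.131 = 18,091.6031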